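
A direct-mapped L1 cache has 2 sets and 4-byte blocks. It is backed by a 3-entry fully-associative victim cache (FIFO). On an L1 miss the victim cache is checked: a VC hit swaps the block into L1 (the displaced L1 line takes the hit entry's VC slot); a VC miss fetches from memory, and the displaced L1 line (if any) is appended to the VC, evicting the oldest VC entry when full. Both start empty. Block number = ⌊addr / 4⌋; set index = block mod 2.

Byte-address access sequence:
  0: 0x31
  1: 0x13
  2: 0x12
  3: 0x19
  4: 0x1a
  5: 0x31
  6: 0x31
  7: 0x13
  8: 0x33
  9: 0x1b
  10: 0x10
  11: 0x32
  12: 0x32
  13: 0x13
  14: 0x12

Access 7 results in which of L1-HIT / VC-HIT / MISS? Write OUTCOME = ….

  [0] addr=0x31 blk=12 s=0: MISS | VC []
  [1] addr=0x13 blk=4 s=0: MISS | VC [12]
  [2] addr=0x12 blk=4 s=0: L1-HIT | VC [12]
  [3] addr=0x19 blk=6 s=0: MISS | VC [12, 4]
  [4] addr=0x1a blk=6 s=0: L1-HIT | VC [12, 4]
  [5] addr=0x31 blk=12 s=0: VC-HIT | VC [6, 4]
  [6] addr=0x31 blk=12 s=0: L1-HIT | VC [6, 4]
  [7] addr=0x13 blk=4 s=0: VC-HIT | VC [6, 12]
  [8] addr=0x33 blk=12 s=0: VC-HIT | VC [6, 4]
  [9] addr=0x1b blk=6 s=0: VC-HIT | VC [12, 4]
  [10] addr=0x10 blk=4 s=0: VC-HIT | VC [12, 6]
  [11] addr=0x32 blk=12 s=0: VC-HIT | VC [4, 6]
  [12] addr=0x32 blk=12 s=0: L1-HIT | VC [4, 6]
  [13] addr=0x13 blk=4 s=0: VC-HIT | VC [12, 6]
  [14] addr=0x12 blk=4 s=0: L1-HIT | VC [12, 6]

OUTCOME = VC-HIT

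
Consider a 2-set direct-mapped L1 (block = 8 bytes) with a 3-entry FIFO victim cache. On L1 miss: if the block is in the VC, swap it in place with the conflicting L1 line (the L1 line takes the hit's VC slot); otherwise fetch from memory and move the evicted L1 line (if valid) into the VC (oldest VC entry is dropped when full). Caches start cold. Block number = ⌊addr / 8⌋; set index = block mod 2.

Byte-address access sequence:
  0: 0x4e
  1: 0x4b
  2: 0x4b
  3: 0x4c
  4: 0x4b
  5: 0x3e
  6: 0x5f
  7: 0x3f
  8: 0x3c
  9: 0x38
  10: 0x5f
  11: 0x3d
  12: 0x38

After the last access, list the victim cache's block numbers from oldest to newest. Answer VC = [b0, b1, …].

  [0] addr=0x4e blk=9 s=1: MISS | VC []
  [1] addr=0x4b blk=9 s=1: L1-HIT | VC []
  [2] addr=0x4b blk=9 s=1: L1-HIT | VC []
  [3] addr=0x4c blk=9 s=1: L1-HIT | VC []
  [4] addr=0x4b blk=9 s=1: L1-HIT | VC []
  [5] addr=0x3e blk=7 s=1: MISS | VC [9]
  [6] addr=0x5f blk=11 s=1: MISS | VC [9, 7]
  [7] addr=0x3f blk=7 s=1: VC-HIT | VC [9, 11]
  [8] addr=0x3c blk=7 s=1: L1-HIT | VC [9, 11]
  [9] addr=0x38 blk=7 s=1: L1-HIT | VC [9, 11]
  [10] addr=0x5f blk=11 s=1: VC-HIT | VC [9, 7]
  [11] addr=0x3d blk=7 s=1: VC-HIT | VC [9, 11]
  [12] addr=0x38 blk=7 s=1: L1-HIT | VC [9, 11]

VC = [9, 11]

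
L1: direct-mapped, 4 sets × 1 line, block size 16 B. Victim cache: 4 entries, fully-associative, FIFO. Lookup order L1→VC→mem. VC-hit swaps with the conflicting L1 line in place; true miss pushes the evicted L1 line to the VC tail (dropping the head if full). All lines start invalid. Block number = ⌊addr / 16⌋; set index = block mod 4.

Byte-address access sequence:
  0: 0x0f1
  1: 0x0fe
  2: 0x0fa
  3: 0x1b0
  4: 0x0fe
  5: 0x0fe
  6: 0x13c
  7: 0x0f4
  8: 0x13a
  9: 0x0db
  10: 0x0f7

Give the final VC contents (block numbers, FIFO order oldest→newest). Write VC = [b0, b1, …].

VC = [27, 19]

0: 0xf1 (blk 15, set 3) → MISS  vc=[]
1: 0xfe (blk 15, set 3) → L1-HIT  vc=[]
2: 0xfa (blk 15, set 3) → L1-HIT  vc=[]
3: 0x1b0 (blk 27, set 3) → MISS  vc=[15]
4: 0xfe (blk 15, set 3) → VC-HIT  vc=[27]
5: 0xfe (blk 15, set 3) → L1-HIT  vc=[27]
6: 0x13c (blk 19, set 3) → MISS  vc=[27, 15]
7: 0xf4 (blk 15, set 3) → VC-HIT  vc=[27, 19]
8: 0x13a (blk 19, set 3) → VC-HIT  vc=[27, 15]
9: 0xdb (blk 13, set 1) → MISS  vc=[27, 15]
10: 0xf7 (blk 15, set 3) → VC-HIT  vc=[27, 19]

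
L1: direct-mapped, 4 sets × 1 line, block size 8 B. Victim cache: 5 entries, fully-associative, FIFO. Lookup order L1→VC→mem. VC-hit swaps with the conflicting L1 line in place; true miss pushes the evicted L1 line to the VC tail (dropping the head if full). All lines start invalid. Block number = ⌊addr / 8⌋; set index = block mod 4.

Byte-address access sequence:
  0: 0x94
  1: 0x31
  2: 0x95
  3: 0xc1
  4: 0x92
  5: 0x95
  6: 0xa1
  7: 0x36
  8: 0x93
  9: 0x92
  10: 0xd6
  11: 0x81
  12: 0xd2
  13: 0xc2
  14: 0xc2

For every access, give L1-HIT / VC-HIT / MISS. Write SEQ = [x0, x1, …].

#0 0x94→b18/s2 MISS; vc=[]
#1 0x31→b6/s2 MISS; vc=[18]
#2 0x95→b18/s2 VC-HIT; vc=[6]
#3 0xc1→b24/s0 MISS; vc=[6]
#4 0x92→b18/s2 L1-HIT; vc=[6]
#5 0x95→b18/s2 L1-HIT; vc=[6]
#6 0xa1→b20/s0 MISS; vc=[6,24]
#7 0x36→b6/s2 VC-HIT; vc=[18,24]
#8 0x93→b18/s2 VC-HIT; vc=[6,24]
#9 0x92→b18/s2 L1-HIT; vc=[6,24]
#10 0xd6→b26/s2 MISS; vc=[6,24,18]
#11 0x81→b16/s0 MISS; vc=[6,24,18,20]
#12 0xd2→b26/s2 L1-HIT; vc=[6,24,18,20]
#13 0xc2→b24/s0 VC-HIT; vc=[6,16,18,20]
#14 0xc2→b24/s0 L1-HIT; vc=[6,16,18,20]

SEQ = [MISS, MISS, VC-HIT, MISS, L1-HIT, L1-HIT, MISS, VC-HIT, VC-HIT, L1-HIT, MISS, MISS, L1-HIT, VC-HIT, L1-HIT]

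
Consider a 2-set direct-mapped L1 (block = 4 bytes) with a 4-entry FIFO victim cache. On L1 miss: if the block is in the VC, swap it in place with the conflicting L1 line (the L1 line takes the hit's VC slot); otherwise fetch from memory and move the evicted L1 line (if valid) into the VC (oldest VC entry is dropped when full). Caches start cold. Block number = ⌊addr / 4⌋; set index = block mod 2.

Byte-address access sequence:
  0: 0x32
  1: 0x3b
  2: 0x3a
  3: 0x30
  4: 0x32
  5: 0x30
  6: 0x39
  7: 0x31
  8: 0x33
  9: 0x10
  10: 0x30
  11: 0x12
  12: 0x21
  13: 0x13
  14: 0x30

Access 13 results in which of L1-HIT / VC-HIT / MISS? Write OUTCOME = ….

  [0] addr=0x32 blk=12 s=0: MISS | VC []
  [1] addr=0x3b blk=14 s=0: MISS | VC [12]
  [2] addr=0x3a blk=14 s=0: L1-HIT | VC [12]
  [3] addr=0x30 blk=12 s=0: VC-HIT | VC [14]
  [4] addr=0x32 blk=12 s=0: L1-HIT | VC [14]
  [5] addr=0x30 blk=12 s=0: L1-HIT | VC [14]
  [6] addr=0x39 blk=14 s=0: VC-HIT | VC [12]
  [7] addr=0x31 blk=12 s=0: VC-HIT | VC [14]
  [8] addr=0x33 blk=12 s=0: L1-HIT | VC [14]
  [9] addr=0x10 blk=4 s=0: MISS | VC [14, 12]
  [10] addr=0x30 blk=12 s=0: VC-HIT | VC [14, 4]
  [11] addr=0x12 blk=4 s=0: VC-HIT | VC [14, 12]
  [12] addr=0x21 blk=8 s=0: MISS | VC [14, 12, 4]
  [13] addr=0x13 blk=4 s=0: VC-HIT | VC [14, 12, 8]
  [14] addr=0x30 blk=12 s=0: VC-HIT | VC [14, 4, 8]

OUTCOME = VC-HIT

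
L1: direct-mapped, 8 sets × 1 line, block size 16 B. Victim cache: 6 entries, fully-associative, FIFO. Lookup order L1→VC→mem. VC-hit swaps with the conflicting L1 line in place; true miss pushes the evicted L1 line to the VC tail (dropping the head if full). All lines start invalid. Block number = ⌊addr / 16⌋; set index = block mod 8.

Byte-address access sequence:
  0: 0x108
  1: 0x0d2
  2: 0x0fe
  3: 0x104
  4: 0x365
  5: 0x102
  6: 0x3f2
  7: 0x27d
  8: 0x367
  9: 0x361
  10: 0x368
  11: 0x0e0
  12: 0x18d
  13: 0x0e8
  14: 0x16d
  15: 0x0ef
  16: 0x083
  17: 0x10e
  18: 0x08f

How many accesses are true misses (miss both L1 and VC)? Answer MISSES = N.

  [0] addr=0x108 blk=16 s=0: MISS | VC []
  [1] addr=0xd2 blk=13 s=5: MISS | VC []
  [2] addr=0xfe blk=15 s=7: MISS | VC []
  [3] addr=0x104 blk=16 s=0: L1-HIT | VC []
  [4] addr=0x365 blk=54 s=6: MISS | VC []
  [5] addr=0x102 blk=16 s=0: L1-HIT | VC []
  [6] addr=0x3f2 blk=63 s=7: MISS | VC [15]
  [7] addr=0x27d blk=39 s=7: MISS | VC [15, 63]
  [8] addr=0x367 blk=54 s=6: L1-HIT | VC [15, 63]
  [9] addr=0x361 blk=54 s=6: L1-HIT | VC [15, 63]
  [10] addr=0x368 blk=54 s=6: L1-HIT | VC [15, 63]
  [11] addr=0xe0 blk=14 s=6: MISS | VC [15, 63, 54]
  [12] addr=0x18d blk=24 s=0: MISS | VC [15, 63, 54, 16]
  [13] addr=0xe8 blk=14 s=6: L1-HIT | VC [15, 63, 54, 16]
  [14] addr=0x16d blk=22 s=6: MISS | VC [15, 63, 54, 16, 14]
  [15] addr=0xef blk=14 s=6: VC-HIT | VC [15, 63, 54, 16, 22]
  [16] addr=0x83 blk=8 s=0: MISS | VC [15, 63, 54, 16, 22, 24]
  [17] addr=0x10e blk=16 s=0: VC-HIT | VC [15, 63, 54, 8, 22, 24]
  [18] addr=0x8f blk=8 s=0: VC-HIT | VC [15, 63, 54, 16, 22, 24]

MISSES = 10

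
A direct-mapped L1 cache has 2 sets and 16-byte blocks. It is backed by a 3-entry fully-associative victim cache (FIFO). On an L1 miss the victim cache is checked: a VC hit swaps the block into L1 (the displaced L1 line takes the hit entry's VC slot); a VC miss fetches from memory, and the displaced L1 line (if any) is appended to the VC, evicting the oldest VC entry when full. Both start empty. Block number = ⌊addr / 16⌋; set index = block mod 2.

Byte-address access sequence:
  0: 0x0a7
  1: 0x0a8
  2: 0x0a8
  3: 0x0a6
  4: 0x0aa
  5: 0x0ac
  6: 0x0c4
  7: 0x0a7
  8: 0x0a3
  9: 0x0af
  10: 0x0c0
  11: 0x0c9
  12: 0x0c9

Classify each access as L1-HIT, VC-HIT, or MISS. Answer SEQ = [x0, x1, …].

SEQ = [MISS, L1-HIT, L1-HIT, L1-HIT, L1-HIT, L1-HIT, MISS, VC-HIT, L1-HIT, L1-HIT, VC-HIT, L1-HIT, L1-HIT]

  [0] addr=0xa7 blk=10 s=0: MISS | VC []
  [1] addr=0xa8 blk=10 s=0: L1-HIT | VC []
  [2] addr=0xa8 blk=10 s=0: L1-HIT | VC []
  [3] addr=0xa6 blk=10 s=0: L1-HIT | VC []
  [4] addr=0xaa blk=10 s=0: L1-HIT | VC []
  [5] addr=0xac blk=10 s=0: L1-HIT | VC []
  [6] addr=0xc4 blk=12 s=0: MISS | VC [10]
  [7] addr=0xa7 blk=10 s=0: VC-HIT | VC [12]
  [8] addr=0xa3 blk=10 s=0: L1-HIT | VC [12]
  [9] addr=0xaf blk=10 s=0: L1-HIT | VC [12]
  [10] addr=0xc0 blk=12 s=0: VC-HIT | VC [10]
  [11] addr=0xc9 blk=12 s=0: L1-HIT | VC [10]
  [12] addr=0xc9 blk=12 s=0: L1-HIT | VC [10]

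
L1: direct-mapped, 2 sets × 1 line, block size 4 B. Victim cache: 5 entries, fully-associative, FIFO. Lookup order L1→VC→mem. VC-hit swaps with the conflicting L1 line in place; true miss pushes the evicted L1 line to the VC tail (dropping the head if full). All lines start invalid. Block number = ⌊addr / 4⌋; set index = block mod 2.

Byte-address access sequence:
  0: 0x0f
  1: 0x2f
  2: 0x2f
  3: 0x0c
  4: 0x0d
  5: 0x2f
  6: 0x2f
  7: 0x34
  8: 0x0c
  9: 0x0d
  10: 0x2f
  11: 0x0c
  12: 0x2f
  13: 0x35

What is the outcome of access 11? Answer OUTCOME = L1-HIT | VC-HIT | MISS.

0: 0xf (blk 3, set 1) → MISS  vc=[]
1: 0x2f (blk 11, set 1) → MISS  vc=[3]
2: 0x2f (blk 11, set 1) → L1-HIT  vc=[3]
3: 0xc (blk 3, set 1) → VC-HIT  vc=[11]
4: 0xd (blk 3, set 1) → L1-HIT  vc=[11]
5: 0x2f (blk 11, set 1) → VC-HIT  vc=[3]
6: 0x2f (blk 11, set 1) → L1-HIT  vc=[3]
7: 0x34 (blk 13, set 1) → MISS  vc=[3, 11]
8: 0xc (blk 3, set 1) → VC-HIT  vc=[13, 11]
9: 0xd (blk 3, set 1) → L1-HIT  vc=[13, 11]
10: 0x2f (blk 11, set 1) → VC-HIT  vc=[13, 3]
11: 0xc (blk 3, set 1) → VC-HIT  vc=[13, 11]
12: 0x2f (blk 11, set 1) → VC-HIT  vc=[13, 3]
13: 0x35 (blk 13, set 1) → VC-HIT  vc=[11, 3]

OUTCOME = VC-HIT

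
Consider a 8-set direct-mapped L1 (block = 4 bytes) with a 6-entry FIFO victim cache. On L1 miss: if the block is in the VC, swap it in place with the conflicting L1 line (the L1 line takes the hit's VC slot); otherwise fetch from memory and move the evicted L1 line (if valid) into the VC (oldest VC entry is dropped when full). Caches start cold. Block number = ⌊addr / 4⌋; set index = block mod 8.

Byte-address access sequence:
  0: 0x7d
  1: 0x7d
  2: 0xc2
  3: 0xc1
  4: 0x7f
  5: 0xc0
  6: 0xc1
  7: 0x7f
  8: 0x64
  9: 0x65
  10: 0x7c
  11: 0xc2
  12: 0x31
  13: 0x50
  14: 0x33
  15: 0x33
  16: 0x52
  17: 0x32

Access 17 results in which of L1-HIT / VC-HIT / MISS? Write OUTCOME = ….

0: 0x7d (blk 31, set 7) → MISS  vc=[]
1: 0x7d (blk 31, set 7) → L1-HIT  vc=[]
2: 0xc2 (blk 48, set 0) → MISS  vc=[]
3: 0xc1 (blk 48, set 0) → L1-HIT  vc=[]
4: 0x7f (blk 31, set 7) → L1-HIT  vc=[]
5: 0xc0 (blk 48, set 0) → L1-HIT  vc=[]
6: 0xc1 (blk 48, set 0) → L1-HIT  vc=[]
7: 0x7f (blk 31, set 7) → L1-HIT  vc=[]
8: 0x64 (blk 25, set 1) → MISS  vc=[]
9: 0x65 (blk 25, set 1) → L1-HIT  vc=[]
10: 0x7c (blk 31, set 7) → L1-HIT  vc=[]
11: 0xc2 (blk 48, set 0) → L1-HIT  vc=[]
12: 0x31 (blk 12, set 4) → MISS  vc=[]
13: 0x50 (blk 20, set 4) → MISS  vc=[12]
14: 0x33 (blk 12, set 4) → VC-HIT  vc=[20]
15: 0x33 (blk 12, set 4) → L1-HIT  vc=[20]
16: 0x52 (blk 20, set 4) → VC-HIT  vc=[12]
17: 0x32 (blk 12, set 4) → VC-HIT  vc=[20]

OUTCOME = VC-HIT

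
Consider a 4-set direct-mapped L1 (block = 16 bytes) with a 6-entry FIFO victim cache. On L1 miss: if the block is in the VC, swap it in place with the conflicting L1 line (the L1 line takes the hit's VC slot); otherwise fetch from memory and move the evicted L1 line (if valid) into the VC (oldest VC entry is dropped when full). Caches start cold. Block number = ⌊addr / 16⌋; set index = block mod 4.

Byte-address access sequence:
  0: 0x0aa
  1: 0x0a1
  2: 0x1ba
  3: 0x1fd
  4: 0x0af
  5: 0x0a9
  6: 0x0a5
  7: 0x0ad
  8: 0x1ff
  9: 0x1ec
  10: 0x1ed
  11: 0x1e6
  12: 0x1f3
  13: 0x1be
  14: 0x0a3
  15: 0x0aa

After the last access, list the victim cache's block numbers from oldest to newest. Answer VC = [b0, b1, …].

VC = [31, 30]

#0 0xaa→b10/s2 MISS; vc=[]
#1 0xa1→b10/s2 L1-HIT; vc=[]
#2 0x1ba→b27/s3 MISS; vc=[]
#3 0x1fd→b31/s3 MISS; vc=[27]
#4 0xaf→b10/s2 L1-HIT; vc=[27]
#5 0xa9→b10/s2 L1-HIT; vc=[27]
#6 0xa5→b10/s2 L1-HIT; vc=[27]
#7 0xad→b10/s2 L1-HIT; vc=[27]
#8 0x1ff→b31/s3 L1-HIT; vc=[27]
#9 0x1ec→b30/s2 MISS; vc=[27,10]
#10 0x1ed→b30/s2 L1-HIT; vc=[27,10]
#11 0x1e6→b30/s2 L1-HIT; vc=[27,10]
#12 0x1f3→b31/s3 L1-HIT; vc=[27,10]
#13 0x1be→b27/s3 VC-HIT; vc=[31,10]
#14 0xa3→b10/s2 VC-HIT; vc=[31,30]
#15 0xaa→b10/s2 L1-HIT; vc=[31,30]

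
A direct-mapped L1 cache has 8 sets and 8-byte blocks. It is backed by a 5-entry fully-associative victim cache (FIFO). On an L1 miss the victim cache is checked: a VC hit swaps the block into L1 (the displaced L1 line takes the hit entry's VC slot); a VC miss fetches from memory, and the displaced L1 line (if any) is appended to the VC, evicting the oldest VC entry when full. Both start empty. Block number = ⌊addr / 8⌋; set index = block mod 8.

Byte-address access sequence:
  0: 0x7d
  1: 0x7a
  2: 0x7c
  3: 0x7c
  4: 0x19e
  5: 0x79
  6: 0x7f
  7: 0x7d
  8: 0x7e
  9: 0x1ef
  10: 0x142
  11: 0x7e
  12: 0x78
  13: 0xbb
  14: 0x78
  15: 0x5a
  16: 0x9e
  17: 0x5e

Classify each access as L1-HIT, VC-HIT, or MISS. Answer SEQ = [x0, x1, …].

SEQ = [MISS, L1-HIT, L1-HIT, L1-HIT, MISS, L1-HIT, L1-HIT, L1-HIT, L1-HIT, MISS, MISS, L1-HIT, L1-HIT, MISS, VC-HIT, MISS, MISS, VC-HIT]

#0 0x7d→b15/s7 MISS; vc=[]
#1 0x7a→b15/s7 L1-HIT; vc=[]
#2 0x7c→b15/s7 L1-HIT; vc=[]
#3 0x7c→b15/s7 L1-HIT; vc=[]
#4 0x19e→b51/s3 MISS; vc=[]
#5 0x79→b15/s7 L1-HIT; vc=[]
#6 0x7f→b15/s7 L1-HIT; vc=[]
#7 0x7d→b15/s7 L1-HIT; vc=[]
#8 0x7e→b15/s7 L1-HIT; vc=[]
#9 0x1ef→b61/s5 MISS; vc=[]
#10 0x142→b40/s0 MISS; vc=[]
#11 0x7e→b15/s7 L1-HIT; vc=[]
#12 0x78→b15/s7 L1-HIT; vc=[]
#13 0xbb→b23/s7 MISS; vc=[15]
#14 0x78→b15/s7 VC-HIT; vc=[23]
#15 0x5a→b11/s3 MISS; vc=[23,51]
#16 0x9e→b19/s3 MISS; vc=[23,51,11]
#17 0x5e→b11/s3 VC-HIT; vc=[23,51,19]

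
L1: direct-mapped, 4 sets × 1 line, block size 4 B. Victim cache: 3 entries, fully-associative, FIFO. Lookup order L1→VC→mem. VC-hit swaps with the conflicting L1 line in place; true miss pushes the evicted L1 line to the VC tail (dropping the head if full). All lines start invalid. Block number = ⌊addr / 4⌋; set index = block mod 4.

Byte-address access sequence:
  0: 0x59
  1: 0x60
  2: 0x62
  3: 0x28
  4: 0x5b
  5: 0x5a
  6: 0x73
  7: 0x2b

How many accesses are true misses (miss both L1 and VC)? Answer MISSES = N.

MISSES = 4

#0 0x59→b22/s2 MISS; vc=[]
#1 0x60→b24/s0 MISS; vc=[]
#2 0x62→b24/s0 L1-HIT; vc=[]
#3 0x28→b10/s2 MISS; vc=[22]
#4 0x5b→b22/s2 VC-HIT; vc=[10]
#5 0x5a→b22/s2 L1-HIT; vc=[10]
#6 0x73→b28/s0 MISS; vc=[10,24]
#7 0x2b→b10/s2 VC-HIT; vc=[22,24]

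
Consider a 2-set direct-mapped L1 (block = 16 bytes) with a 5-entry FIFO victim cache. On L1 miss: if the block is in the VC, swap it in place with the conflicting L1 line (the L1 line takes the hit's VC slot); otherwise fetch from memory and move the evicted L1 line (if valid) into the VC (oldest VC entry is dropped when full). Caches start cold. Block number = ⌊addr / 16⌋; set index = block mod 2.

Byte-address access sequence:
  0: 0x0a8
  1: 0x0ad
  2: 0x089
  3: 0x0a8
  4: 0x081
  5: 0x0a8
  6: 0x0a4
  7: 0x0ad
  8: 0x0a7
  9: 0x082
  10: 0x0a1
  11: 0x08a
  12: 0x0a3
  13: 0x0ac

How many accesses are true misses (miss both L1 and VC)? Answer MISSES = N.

0: 0xa8 (blk 10, set 0) → MISS  vc=[]
1: 0xad (blk 10, set 0) → L1-HIT  vc=[]
2: 0x89 (blk 8, set 0) → MISS  vc=[10]
3: 0xa8 (blk 10, set 0) → VC-HIT  vc=[8]
4: 0x81 (blk 8, set 0) → VC-HIT  vc=[10]
5: 0xa8 (blk 10, set 0) → VC-HIT  vc=[8]
6: 0xa4 (blk 10, set 0) → L1-HIT  vc=[8]
7: 0xad (blk 10, set 0) → L1-HIT  vc=[8]
8: 0xa7 (blk 10, set 0) → L1-HIT  vc=[8]
9: 0x82 (blk 8, set 0) → VC-HIT  vc=[10]
10: 0xa1 (blk 10, set 0) → VC-HIT  vc=[8]
11: 0x8a (blk 8, set 0) → VC-HIT  vc=[10]
12: 0xa3 (blk 10, set 0) → VC-HIT  vc=[8]
13: 0xac (blk 10, set 0) → L1-HIT  vc=[8]

MISSES = 2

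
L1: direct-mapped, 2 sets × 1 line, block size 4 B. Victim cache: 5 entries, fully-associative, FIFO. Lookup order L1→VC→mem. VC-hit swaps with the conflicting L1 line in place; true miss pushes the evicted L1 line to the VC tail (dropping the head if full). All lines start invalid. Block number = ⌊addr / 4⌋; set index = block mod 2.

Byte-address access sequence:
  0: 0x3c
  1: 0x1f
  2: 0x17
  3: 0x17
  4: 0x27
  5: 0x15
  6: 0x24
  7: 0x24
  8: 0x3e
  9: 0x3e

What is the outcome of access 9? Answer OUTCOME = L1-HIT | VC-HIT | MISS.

OUTCOME = L1-HIT

  [0] addr=0x3c blk=15 s=1: MISS | VC []
  [1] addr=0x1f blk=7 s=1: MISS | VC [15]
  [2] addr=0x17 blk=5 s=1: MISS | VC [15, 7]
  [3] addr=0x17 blk=5 s=1: L1-HIT | VC [15, 7]
  [4] addr=0x27 blk=9 s=1: MISS | VC [15, 7, 5]
  [5] addr=0x15 blk=5 s=1: VC-HIT | VC [15, 7, 9]
  [6] addr=0x24 blk=9 s=1: VC-HIT | VC [15, 7, 5]
  [7] addr=0x24 blk=9 s=1: L1-HIT | VC [15, 7, 5]
  [8] addr=0x3e blk=15 s=1: VC-HIT | VC [9, 7, 5]
  [9] addr=0x3e blk=15 s=1: L1-HIT | VC [9, 7, 5]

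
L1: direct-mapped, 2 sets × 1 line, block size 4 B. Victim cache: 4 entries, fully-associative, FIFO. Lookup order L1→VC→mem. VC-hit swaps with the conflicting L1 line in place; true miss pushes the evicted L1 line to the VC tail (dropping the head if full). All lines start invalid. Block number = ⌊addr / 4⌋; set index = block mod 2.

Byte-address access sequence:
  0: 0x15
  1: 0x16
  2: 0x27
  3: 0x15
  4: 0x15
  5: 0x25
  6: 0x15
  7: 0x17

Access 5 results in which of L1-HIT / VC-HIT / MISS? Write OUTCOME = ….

0: 0x15 (blk 5, set 1) → MISS  vc=[]
1: 0x16 (blk 5, set 1) → L1-HIT  vc=[]
2: 0x27 (blk 9, set 1) → MISS  vc=[5]
3: 0x15 (blk 5, set 1) → VC-HIT  vc=[9]
4: 0x15 (blk 5, set 1) → L1-HIT  vc=[9]
5: 0x25 (blk 9, set 1) → VC-HIT  vc=[5]
6: 0x15 (blk 5, set 1) → VC-HIT  vc=[9]
7: 0x17 (blk 5, set 1) → L1-HIT  vc=[9]

OUTCOME = VC-HIT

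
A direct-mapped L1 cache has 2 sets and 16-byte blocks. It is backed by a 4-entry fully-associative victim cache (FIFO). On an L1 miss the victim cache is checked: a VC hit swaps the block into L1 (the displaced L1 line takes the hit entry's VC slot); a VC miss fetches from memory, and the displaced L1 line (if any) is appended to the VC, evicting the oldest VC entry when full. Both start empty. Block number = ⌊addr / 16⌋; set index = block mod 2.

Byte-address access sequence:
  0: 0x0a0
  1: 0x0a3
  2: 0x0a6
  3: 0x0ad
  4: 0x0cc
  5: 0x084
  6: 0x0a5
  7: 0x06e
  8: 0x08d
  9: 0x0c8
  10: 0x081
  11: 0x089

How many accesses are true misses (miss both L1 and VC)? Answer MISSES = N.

MISSES = 4

#0 0xa0→b10/s0 MISS; vc=[]
#1 0xa3→b10/s0 L1-HIT; vc=[]
#2 0xa6→b10/s0 L1-HIT; vc=[]
#3 0xad→b10/s0 L1-HIT; vc=[]
#4 0xcc→b12/s0 MISS; vc=[10]
#5 0x84→b8/s0 MISS; vc=[10,12]
#6 0xa5→b10/s0 VC-HIT; vc=[8,12]
#7 0x6e→b6/s0 MISS; vc=[8,12,10]
#8 0x8d→b8/s0 VC-HIT; vc=[6,12,10]
#9 0xc8→b12/s0 VC-HIT; vc=[6,8,10]
#10 0x81→b8/s0 VC-HIT; vc=[6,12,10]
#11 0x89→b8/s0 L1-HIT; vc=[6,12,10]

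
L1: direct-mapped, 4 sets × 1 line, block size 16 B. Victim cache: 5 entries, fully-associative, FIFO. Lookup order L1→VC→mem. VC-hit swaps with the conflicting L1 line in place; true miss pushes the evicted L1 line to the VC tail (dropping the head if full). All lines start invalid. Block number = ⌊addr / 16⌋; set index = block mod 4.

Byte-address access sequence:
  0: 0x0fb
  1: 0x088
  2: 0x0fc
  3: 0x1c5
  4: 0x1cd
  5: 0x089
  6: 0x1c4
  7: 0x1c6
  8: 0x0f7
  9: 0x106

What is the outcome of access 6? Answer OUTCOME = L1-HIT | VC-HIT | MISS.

#0 0xfb→b15/s3 MISS; vc=[]
#1 0x88→b8/s0 MISS; vc=[]
#2 0xfc→b15/s3 L1-HIT; vc=[]
#3 0x1c5→b28/s0 MISS; vc=[8]
#4 0x1cd→b28/s0 L1-HIT; vc=[8]
#5 0x89→b8/s0 VC-HIT; vc=[28]
#6 0x1c4→b28/s0 VC-HIT; vc=[8]
#7 0x1c6→b28/s0 L1-HIT; vc=[8]
#8 0xf7→b15/s3 L1-HIT; vc=[8]
#9 0x106→b16/s0 MISS; vc=[8,28]

OUTCOME = VC-HIT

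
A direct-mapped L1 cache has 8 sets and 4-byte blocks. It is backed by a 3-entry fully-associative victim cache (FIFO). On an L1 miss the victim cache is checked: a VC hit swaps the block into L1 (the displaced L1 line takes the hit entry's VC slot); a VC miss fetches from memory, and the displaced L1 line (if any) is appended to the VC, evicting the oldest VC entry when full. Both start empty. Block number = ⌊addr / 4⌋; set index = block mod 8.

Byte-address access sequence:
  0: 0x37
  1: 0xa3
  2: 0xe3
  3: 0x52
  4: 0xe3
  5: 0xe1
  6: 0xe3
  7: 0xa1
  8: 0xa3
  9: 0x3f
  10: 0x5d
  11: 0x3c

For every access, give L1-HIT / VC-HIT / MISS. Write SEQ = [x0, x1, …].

0: 0x37 (blk 13, set 5) → MISS  vc=[]
1: 0xa3 (blk 40, set 0) → MISS  vc=[]
2: 0xe3 (blk 56, set 0) → MISS  vc=[40]
3: 0x52 (blk 20, set 4) → MISS  vc=[40]
4: 0xe3 (blk 56, set 0) → L1-HIT  vc=[40]
5: 0xe1 (blk 56, set 0) → L1-HIT  vc=[40]
6: 0xe3 (blk 56, set 0) → L1-HIT  vc=[40]
7: 0xa1 (blk 40, set 0) → VC-HIT  vc=[56]
8: 0xa3 (blk 40, set 0) → L1-HIT  vc=[56]
9: 0x3f (blk 15, set 7) → MISS  vc=[56]
10: 0x5d (blk 23, set 7) → MISS  vc=[56, 15]
11: 0x3c (blk 15, set 7) → VC-HIT  vc=[56, 23]

SEQ = [MISS, MISS, MISS, MISS, L1-HIT, L1-HIT, L1-HIT, VC-HIT, L1-HIT, MISS, MISS, VC-HIT]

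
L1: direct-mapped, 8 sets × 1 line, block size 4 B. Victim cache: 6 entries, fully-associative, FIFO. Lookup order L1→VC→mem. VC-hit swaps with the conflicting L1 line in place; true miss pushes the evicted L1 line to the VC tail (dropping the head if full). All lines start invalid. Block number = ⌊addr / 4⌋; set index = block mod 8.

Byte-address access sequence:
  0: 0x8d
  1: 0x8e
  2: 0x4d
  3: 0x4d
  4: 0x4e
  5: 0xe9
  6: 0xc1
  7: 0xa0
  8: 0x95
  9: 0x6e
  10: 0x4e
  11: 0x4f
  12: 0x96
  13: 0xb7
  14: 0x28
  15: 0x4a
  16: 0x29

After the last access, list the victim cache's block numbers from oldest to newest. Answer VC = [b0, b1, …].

VC = [35, 48, 27, 37, 58, 18]

#0 0x8d→b35/s3 MISS; vc=[]
#1 0x8e→b35/s3 L1-HIT; vc=[]
#2 0x4d→b19/s3 MISS; vc=[35]
#3 0x4d→b19/s3 L1-HIT; vc=[35]
#4 0x4e→b19/s3 L1-HIT; vc=[35]
#5 0xe9→b58/s2 MISS; vc=[35]
#6 0xc1→b48/s0 MISS; vc=[35]
#7 0xa0→b40/s0 MISS; vc=[35,48]
#8 0x95→b37/s5 MISS; vc=[35,48]
#9 0x6e→b27/s3 MISS; vc=[35,48,19]
#10 0x4e→b19/s3 VC-HIT; vc=[35,48,27]
#11 0x4f→b19/s3 L1-HIT; vc=[35,48,27]
#12 0x96→b37/s5 L1-HIT; vc=[35,48,27]
#13 0xb7→b45/s5 MISS; vc=[35,48,27,37]
#14 0x28→b10/s2 MISS; vc=[35,48,27,37,58]
#15 0x4a→b18/s2 MISS; vc=[35,48,27,37,58,10]
#16 0x29→b10/s2 VC-HIT; vc=[35,48,27,37,58,18]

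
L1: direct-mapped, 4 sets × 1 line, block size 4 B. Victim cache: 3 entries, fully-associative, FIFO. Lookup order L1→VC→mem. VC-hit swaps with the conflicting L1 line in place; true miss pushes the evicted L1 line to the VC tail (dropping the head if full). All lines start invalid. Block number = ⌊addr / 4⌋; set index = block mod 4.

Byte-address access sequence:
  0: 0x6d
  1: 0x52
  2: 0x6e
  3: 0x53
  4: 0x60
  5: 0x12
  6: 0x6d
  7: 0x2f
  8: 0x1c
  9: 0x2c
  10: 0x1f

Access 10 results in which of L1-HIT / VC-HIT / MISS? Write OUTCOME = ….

0: 0x6d (blk 27, set 3) → MISS  vc=[]
1: 0x52 (blk 20, set 0) → MISS  vc=[]
2: 0x6e (blk 27, set 3) → L1-HIT  vc=[]
3: 0x53 (blk 20, set 0) → L1-HIT  vc=[]
4: 0x60 (blk 24, set 0) → MISS  vc=[20]
5: 0x12 (blk 4, set 0) → MISS  vc=[20, 24]
6: 0x6d (blk 27, set 3) → L1-HIT  vc=[20, 24]
7: 0x2f (blk 11, set 3) → MISS  vc=[20, 24, 27]
8: 0x1c (blk 7, set 3) → MISS  vc=[24, 27, 11]
9: 0x2c (blk 11, set 3) → VC-HIT  vc=[24, 27, 7]
10: 0x1f (blk 7, set 3) → VC-HIT  vc=[24, 27, 11]

OUTCOME = VC-HIT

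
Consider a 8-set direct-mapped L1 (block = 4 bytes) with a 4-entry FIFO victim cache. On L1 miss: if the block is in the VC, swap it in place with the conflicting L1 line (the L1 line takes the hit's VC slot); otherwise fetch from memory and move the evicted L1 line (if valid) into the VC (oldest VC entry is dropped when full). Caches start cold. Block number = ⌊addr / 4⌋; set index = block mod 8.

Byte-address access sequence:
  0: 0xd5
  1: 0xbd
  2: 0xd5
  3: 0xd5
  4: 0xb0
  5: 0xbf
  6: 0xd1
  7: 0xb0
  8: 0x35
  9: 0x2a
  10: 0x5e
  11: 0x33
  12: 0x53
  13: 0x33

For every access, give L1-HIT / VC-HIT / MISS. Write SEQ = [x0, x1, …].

SEQ = [MISS, MISS, L1-HIT, L1-HIT, MISS, L1-HIT, MISS, VC-HIT, MISS, MISS, MISS, MISS, MISS, VC-HIT]

0: 0xd5 (blk 53, set 5) → MISS  vc=[]
1: 0xbd (blk 47, set 7) → MISS  vc=[]
2: 0xd5 (blk 53, set 5) → L1-HIT  vc=[]
3: 0xd5 (blk 53, set 5) → L1-HIT  vc=[]
4: 0xb0 (blk 44, set 4) → MISS  vc=[]
5: 0xbf (blk 47, set 7) → L1-HIT  vc=[]
6: 0xd1 (blk 52, set 4) → MISS  vc=[44]
7: 0xb0 (blk 44, set 4) → VC-HIT  vc=[52]
8: 0x35 (blk 13, set 5) → MISS  vc=[52, 53]
9: 0x2a (blk 10, set 2) → MISS  vc=[52, 53]
10: 0x5e (blk 23, set 7) → MISS  vc=[52, 53, 47]
11: 0x33 (blk 12, set 4) → MISS  vc=[52, 53, 47, 44]
12: 0x53 (blk 20, set 4) → MISS  vc=[53, 47, 44, 12]
13: 0x33 (blk 12, set 4) → VC-HIT  vc=[53, 47, 44, 20]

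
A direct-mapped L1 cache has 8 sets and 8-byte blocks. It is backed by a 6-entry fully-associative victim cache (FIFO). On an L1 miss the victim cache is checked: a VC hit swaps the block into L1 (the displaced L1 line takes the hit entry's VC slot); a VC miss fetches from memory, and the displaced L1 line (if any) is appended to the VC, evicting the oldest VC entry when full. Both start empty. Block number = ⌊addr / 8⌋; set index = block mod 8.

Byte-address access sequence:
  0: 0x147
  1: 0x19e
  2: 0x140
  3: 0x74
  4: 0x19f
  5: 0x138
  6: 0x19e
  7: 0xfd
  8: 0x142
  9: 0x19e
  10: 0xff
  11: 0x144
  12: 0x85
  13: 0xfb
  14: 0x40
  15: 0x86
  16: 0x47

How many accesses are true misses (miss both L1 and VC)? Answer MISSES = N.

0: 0x147 (blk 40, set 0) → MISS  vc=[]
1: 0x19e (blk 51, set 3) → MISS  vc=[]
2: 0x140 (blk 40, set 0) → L1-HIT  vc=[]
3: 0x74 (blk 14, set 6) → MISS  vc=[]
4: 0x19f (blk 51, set 3) → L1-HIT  vc=[]
5: 0x138 (blk 39, set 7) → MISS  vc=[]
6: 0x19e (blk 51, set 3) → L1-HIT  vc=[]
7: 0xfd (blk 31, set 7) → MISS  vc=[39]
8: 0x142 (blk 40, set 0) → L1-HIT  vc=[39]
9: 0x19e (blk 51, set 3) → L1-HIT  vc=[39]
10: 0xff (blk 31, set 7) → L1-HIT  vc=[39]
11: 0x144 (blk 40, set 0) → L1-HIT  vc=[39]
12: 0x85 (blk 16, set 0) → MISS  vc=[39, 40]
13: 0xfb (blk 31, set 7) → L1-HIT  vc=[39, 40]
14: 0x40 (blk 8, set 0) → MISS  vc=[39, 40, 16]
15: 0x86 (blk 16, set 0) → VC-HIT  vc=[39, 40, 8]
16: 0x47 (blk 8, set 0) → VC-HIT  vc=[39, 40, 16]

MISSES = 7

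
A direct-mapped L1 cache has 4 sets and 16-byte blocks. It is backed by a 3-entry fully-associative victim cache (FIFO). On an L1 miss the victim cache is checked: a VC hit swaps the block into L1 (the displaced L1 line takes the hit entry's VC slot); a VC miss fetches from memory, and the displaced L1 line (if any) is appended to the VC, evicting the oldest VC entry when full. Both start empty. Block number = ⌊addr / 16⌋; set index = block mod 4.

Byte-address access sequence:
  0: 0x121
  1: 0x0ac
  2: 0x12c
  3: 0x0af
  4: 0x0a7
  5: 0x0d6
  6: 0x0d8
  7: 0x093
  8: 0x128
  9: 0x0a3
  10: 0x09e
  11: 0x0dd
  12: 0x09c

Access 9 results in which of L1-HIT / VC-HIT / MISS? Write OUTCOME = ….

  [0] addr=0x121 blk=18 s=2: MISS | VC []
  [1] addr=0xac blk=10 s=2: MISS | VC [18]
  [2] addr=0x12c blk=18 s=2: VC-HIT | VC [10]
  [3] addr=0xaf blk=10 s=2: VC-HIT | VC [18]
  [4] addr=0xa7 blk=10 s=2: L1-HIT | VC [18]
  [5] addr=0xd6 blk=13 s=1: MISS | VC [18]
  [6] addr=0xd8 blk=13 s=1: L1-HIT | VC [18]
  [7] addr=0x93 blk=9 s=1: MISS | VC [18, 13]
  [8] addr=0x128 blk=18 s=2: VC-HIT | VC [10, 13]
  [9] addr=0xa3 blk=10 s=2: VC-HIT | VC [18, 13]
  [10] addr=0x9e blk=9 s=1: L1-HIT | VC [18, 13]
  [11] addr=0xdd blk=13 s=1: VC-HIT | VC [18, 9]
  [12] addr=0x9c blk=9 s=1: VC-HIT | VC [18, 13]

OUTCOME = VC-HIT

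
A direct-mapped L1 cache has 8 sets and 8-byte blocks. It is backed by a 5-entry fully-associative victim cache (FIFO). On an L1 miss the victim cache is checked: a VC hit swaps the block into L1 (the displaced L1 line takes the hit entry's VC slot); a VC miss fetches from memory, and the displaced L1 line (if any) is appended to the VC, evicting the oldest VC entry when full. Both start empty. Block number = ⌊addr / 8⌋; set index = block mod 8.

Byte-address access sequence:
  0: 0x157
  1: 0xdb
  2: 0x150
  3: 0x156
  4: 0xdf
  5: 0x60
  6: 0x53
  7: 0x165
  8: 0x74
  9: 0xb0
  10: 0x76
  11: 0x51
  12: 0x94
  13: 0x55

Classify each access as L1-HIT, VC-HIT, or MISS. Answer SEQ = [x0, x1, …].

SEQ = [MISS, MISS, L1-HIT, L1-HIT, L1-HIT, MISS, MISS, MISS, MISS, MISS, VC-HIT, L1-HIT, MISS, VC-HIT]

  [0] addr=0x157 blk=42 s=2: MISS | VC []
  [1] addr=0xdb blk=27 s=3: MISS | VC []
  [2] addr=0x150 blk=42 s=2: L1-HIT | VC []
  [3] addr=0x156 blk=42 s=2: L1-HIT | VC []
  [4] addr=0xdf blk=27 s=3: L1-HIT | VC []
  [5] addr=0x60 blk=12 s=4: MISS | VC []
  [6] addr=0x53 blk=10 s=2: MISS | VC [42]
  [7] addr=0x165 blk=44 s=4: MISS | VC [42, 12]
  [8] addr=0x74 blk=14 s=6: MISS | VC [42, 12]
  [9] addr=0xb0 blk=22 s=6: MISS | VC [42, 12, 14]
  [10] addr=0x76 blk=14 s=6: VC-HIT | VC [42, 12, 22]
  [11] addr=0x51 blk=10 s=2: L1-HIT | VC [42, 12, 22]
  [12] addr=0x94 blk=18 s=2: MISS | VC [42, 12, 22, 10]
  [13] addr=0x55 blk=10 s=2: VC-HIT | VC [42, 12, 22, 18]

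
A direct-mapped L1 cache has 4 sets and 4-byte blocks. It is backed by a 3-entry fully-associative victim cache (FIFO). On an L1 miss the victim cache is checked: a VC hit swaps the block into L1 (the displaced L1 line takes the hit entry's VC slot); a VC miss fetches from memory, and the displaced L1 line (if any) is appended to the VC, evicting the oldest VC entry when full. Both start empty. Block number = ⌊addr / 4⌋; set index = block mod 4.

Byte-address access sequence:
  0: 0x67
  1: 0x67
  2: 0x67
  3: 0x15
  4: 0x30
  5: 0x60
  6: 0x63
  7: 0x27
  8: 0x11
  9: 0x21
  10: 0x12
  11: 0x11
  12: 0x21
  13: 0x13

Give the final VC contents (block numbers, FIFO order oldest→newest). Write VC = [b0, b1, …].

#0 0x67→b25/s1 MISS; vc=[]
#1 0x67→b25/s1 L1-HIT; vc=[]
#2 0x67→b25/s1 L1-HIT; vc=[]
#3 0x15→b5/s1 MISS; vc=[25]
#4 0x30→b12/s0 MISS; vc=[25]
#5 0x60→b24/s0 MISS; vc=[25,12]
#6 0x63→b24/s0 L1-HIT; vc=[25,12]
#7 0x27→b9/s1 MISS; vc=[25,12,5]
#8 0x11→b4/s0 MISS; vc=[12,5,24]
#9 0x21→b8/s0 MISS; vc=[5,24,4]
#10 0x12→b4/s0 VC-HIT; vc=[5,24,8]
#11 0x11→b4/s0 L1-HIT; vc=[5,24,8]
#12 0x21→b8/s0 VC-HIT; vc=[5,24,4]
#13 0x13→b4/s0 VC-HIT; vc=[5,24,8]

VC = [5, 24, 8]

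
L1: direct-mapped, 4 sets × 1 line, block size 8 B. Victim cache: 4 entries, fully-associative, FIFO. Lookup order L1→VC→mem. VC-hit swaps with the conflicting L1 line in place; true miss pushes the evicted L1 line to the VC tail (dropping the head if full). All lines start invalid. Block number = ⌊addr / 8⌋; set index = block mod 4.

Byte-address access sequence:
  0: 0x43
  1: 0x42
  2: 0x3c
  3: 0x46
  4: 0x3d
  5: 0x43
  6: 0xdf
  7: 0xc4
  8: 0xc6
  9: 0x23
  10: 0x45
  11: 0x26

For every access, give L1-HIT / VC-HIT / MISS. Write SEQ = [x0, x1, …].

  [0] addr=0x43 blk=8 s=0: MISS | VC []
  [1] addr=0x42 blk=8 s=0: L1-HIT | VC []
  [2] addr=0x3c blk=7 s=3: MISS | VC []
  [3] addr=0x46 blk=8 s=0: L1-HIT | VC []
  [4] addr=0x3d blk=7 s=3: L1-HIT | VC []
  [5] addr=0x43 blk=8 s=0: L1-HIT | VC []
  [6] addr=0xdf blk=27 s=3: MISS | VC [7]
  [7] addr=0xc4 blk=24 s=0: MISS | VC [7, 8]
  [8] addr=0xc6 blk=24 s=0: L1-HIT | VC [7, 8]
  [9] addr=0x23 blk=4 s=0: MISS | VC [7, 8, 24]
  [10] addr=0x45 blk=8 s=0: VC-HIT | VC [7, 4, 24]
  [11] addr=0x26 blk=4 s=0: VC-HIT | VC [7, 8, 24]

SEQ = [MISS, L1-HIT, MISS, L1-HIT, L1-HIT, L1-HIT, MISS, MISS, L1-HIT, MISS, VC-HIT, VC-HIT]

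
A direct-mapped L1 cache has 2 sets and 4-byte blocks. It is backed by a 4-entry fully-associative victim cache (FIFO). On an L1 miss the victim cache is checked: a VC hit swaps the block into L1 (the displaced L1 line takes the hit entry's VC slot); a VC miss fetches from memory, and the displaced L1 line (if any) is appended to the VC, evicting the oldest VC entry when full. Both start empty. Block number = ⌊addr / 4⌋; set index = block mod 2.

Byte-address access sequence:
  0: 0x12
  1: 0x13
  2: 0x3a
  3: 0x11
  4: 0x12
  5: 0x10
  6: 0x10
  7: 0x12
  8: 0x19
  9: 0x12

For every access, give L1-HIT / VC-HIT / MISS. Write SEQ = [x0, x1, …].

SEQ = [MISS, L1-HIT, MISS, VC-HIT, L1-HIT, L1-HIT, L1-HIT, L1-HIT, MISS, VC-HIT]

#0 0x12→b4/s0 MISS; vc=[]
#1 0x13→b4/s0 L1-HIT; vc=[]
#2 0x3a→b14/s0 MISS; vc=[4]
#3 0x11→b4/s0 VC-HIT; vc=[14]
#4 0x12→b4/s0 L1-HIT; vc=[14]
#5 0x10→b4/s0 L1-HIT; vc=[14]
#6 0x10→b4/s0 L1-HIT; vc=[14]
#7 0x12→b4/s0 L1-HIT; vc=[14]
#8 0x19→b6/s0 MISS; vc=[14,4]
#9 0x12→b4/s0 VC-HIT; vc=[14,6]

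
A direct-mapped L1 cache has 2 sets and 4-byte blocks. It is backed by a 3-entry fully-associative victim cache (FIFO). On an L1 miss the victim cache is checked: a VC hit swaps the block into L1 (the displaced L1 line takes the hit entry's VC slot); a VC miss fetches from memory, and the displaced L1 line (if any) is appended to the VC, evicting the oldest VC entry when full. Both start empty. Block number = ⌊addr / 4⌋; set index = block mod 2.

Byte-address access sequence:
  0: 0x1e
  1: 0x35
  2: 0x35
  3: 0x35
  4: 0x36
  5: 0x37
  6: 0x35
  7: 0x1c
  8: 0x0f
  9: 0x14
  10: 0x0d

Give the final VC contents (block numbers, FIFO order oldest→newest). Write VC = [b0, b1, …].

VC = [13, 7, 5]

  [0] addr=0x1e blk=7 s=1: MISS | VC []
  [1] addr=0x35 blk=13 s=1: MISS | VC [7]
  [2] addr=0x35 blk=13 s=1: L1-HIT | VC [7]
  [3] addr=0x35 blk=13 s=1: L1-HIT | VC [7]
  [4] addr=0x36 blk=13 s=1: L1-HIT | VC [7]
  [5] addr=0x37 blk=13 s=1: L1-HIT | VC [7]
  [6] addr=0x35 blk=13 s=1: L1-HIT | VC [7]
  [7] addr=0x1c blk=7 s=1: VC-HIT | VC [13]
  [8] addr=0xf blk=3 s=1: MISS | VC [13, 7]
  [9] addr=0x14 blk=5 s=1: MISS | VC [13, 7, 3]
  [10] addr=0xd blk=3 s=1: VC-HIT | VC [13, 7, 5]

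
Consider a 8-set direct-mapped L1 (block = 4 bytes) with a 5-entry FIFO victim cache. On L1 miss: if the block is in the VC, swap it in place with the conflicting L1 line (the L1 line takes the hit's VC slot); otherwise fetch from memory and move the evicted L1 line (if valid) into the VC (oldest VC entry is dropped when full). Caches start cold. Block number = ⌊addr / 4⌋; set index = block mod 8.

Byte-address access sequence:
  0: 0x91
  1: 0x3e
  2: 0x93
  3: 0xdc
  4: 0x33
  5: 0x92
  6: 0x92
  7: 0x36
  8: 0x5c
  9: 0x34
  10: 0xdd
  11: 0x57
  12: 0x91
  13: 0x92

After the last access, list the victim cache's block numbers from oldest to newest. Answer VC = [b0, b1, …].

  [0] addr=0x91 blk=36 s=4: MISS | VC []
  [1] addr=0x3e blk=15 s=7: MISS | VC []
  [2] addr=0x93 blk=36 s=4: L1-HIT | VC []
  [3] addr=0xdc blk=55 s=7: MISS | VC [15]
  [4] addr=0x33 blk=12 s=4: MISS | VC [15, 36]
  [5] addr=0x92 blk=36 s=4: VC-HIT | VC [15, 12]
  [6] addr=0x92 blk=36 s=4: L1-HIT | VC [15, 12]
  [7] addr=0x36 blk=13 s=5: MISS | VC [15, 12]
  [8] addr=0x5c blk=23 s=7: MISS | VC [15, 12, 55]
  [9] addr=0x34 blk=13 s=5: L1-HIT | VC [15, 12, 55]
  [10] addr=0xdd blk=55 s=7: VC-HIT | VC [15, 12, 23]
  [11] addr=0x57 blk=21 s=5: MISS | VC [15, 12, 23, 13]
  [12] addr=0x91 blk=36 s=4: L1-HIT | VC [15, 12, 23, 13]
  [13] addr=0x92 blk=36 s=4: L1-HIT | VC [15, 12, 23, 13]

VC = [15, 12, 23, 13]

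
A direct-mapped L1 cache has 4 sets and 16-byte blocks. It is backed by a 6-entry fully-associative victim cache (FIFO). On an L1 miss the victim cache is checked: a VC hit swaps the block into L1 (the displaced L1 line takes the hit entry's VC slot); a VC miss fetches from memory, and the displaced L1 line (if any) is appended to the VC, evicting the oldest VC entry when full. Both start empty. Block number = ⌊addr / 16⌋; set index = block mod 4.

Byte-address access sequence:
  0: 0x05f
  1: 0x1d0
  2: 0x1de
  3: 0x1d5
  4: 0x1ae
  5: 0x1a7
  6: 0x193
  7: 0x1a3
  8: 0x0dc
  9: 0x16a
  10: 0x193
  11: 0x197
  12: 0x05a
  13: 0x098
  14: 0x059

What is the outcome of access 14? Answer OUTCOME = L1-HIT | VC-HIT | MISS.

OUTCOME = VC-HIT

0: 0x5f (blk 5, set 1) → MISS  vc=[]
1: 0x1d0 (blk 29, set 1) → MISS  vc=[5]
2: 0x1de (blk 29, set 1) → L1-HIT  vc=[5]
3: 0x1d5 (blk 29, set 1) → L1-HIT  vc=[5]
4: 0x1ae (blk 26, set 2) → MISS  vc=[5]
5: 0x1a7 (blk 26, set 2) → L1-HIT  vc=[5]
6: 0x193 (blk 25, set 1) → MISS  vc=[5, 29]
7: 0x1a3 (blk 26, set 2) → L1-HIT  vc=[5, 29]
8: 0xdc (blk 13, set 1) → MISS  vc=[5, 29, 25]
9: 0x16a (blk 22, set 2) → MISS  vc=[5, 29, 25, 26]
10: 0x193 (blk 25, set 1) → VC-HIT  vc=[5, 29, 13, 26]
11: 0x197 (blk 25, set 1) → L1-HIT  vc=[5, 29, 13, 26]
12: 0x5a (blk 5, set 1) → VC-HIT  vc=[25, 29, 13, 26]
13: 0x98 (blk 9, set 1) → MISS  vc=[25, 29, 13, 26, 5]
14: 0x59 (blk 5, set 1) → VC-HIT  vc=[25, 29, 13, 26, 9]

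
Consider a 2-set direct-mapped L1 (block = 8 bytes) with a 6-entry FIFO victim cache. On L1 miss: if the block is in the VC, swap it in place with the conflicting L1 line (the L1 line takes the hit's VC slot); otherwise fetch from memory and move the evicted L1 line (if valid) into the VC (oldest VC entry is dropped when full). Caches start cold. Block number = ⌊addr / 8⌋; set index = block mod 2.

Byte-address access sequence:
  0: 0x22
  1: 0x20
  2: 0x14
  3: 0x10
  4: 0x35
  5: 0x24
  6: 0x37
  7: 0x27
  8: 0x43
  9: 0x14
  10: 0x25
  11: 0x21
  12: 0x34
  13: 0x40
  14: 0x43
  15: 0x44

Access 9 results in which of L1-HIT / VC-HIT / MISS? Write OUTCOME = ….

  [0] addr=0x22 blk=4 s=0: MISS | VC []
  [1] addr=0x20 blk=4 s=0: L1-HIT | VC []
  [2] addr=0x14 blk=2 s=0: MISS | VC [4]
  [3] addr=0x10 blk=2 s=0: L1-HIT | VC [4]
  [4] addr=0x35 blk=6 s=0: MISS | VC [4, 2]
  [5] addr=0x24 blk=4 s=0: VC-HIT | VC [6, 2]
  [6] addr=0x37 blk=6 s=0: VC-HIT | VC [4, 2]
  [7] addr=0x27 blk=4 s=0: VC-HIT | VC [6, 2]
  [8] addr=0x43 blk=8 s=0: MISS | VC [6, 2, 4]
  [9] addr=0x14 blk=2 s=0: VC-HIT | VC [6, 8, 4]
  [10] addr=0x25 blk=4 s=0: VC-HIT | VC [6, 8, 2]
  [11] addr=0x21 blk=4 s=0: L1-HIT | VC [6, 8, 2]
  [12] addr=0x34 blk=6 s=0: VC-HIT | VC [4, 8, 2]
  [13] addr=0x40 blk=8 s=0: VC-HIT | VC [4, 6, 2]
  [14] addr=0x43 blk=8 s=0: L1-HIT | VC [4, 6, 2]
  [15] addr=0x44 blk=8 s=0: L1-HIT | VC [4, 6, 2]

OUTCOME = VC-HIT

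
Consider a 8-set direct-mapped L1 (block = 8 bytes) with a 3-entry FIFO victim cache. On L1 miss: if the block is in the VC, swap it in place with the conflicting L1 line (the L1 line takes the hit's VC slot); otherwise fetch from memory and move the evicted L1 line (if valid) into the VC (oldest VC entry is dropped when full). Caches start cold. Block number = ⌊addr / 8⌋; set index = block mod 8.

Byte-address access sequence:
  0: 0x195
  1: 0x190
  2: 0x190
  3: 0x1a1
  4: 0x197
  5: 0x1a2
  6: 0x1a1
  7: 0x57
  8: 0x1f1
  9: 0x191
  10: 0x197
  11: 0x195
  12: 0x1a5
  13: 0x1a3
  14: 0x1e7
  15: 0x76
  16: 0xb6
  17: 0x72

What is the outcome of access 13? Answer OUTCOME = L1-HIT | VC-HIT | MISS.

#0 0x195→b50/s2 MISS; vc=[]
#1 0x190→b50/s2 L1-HIT; vc=[]
#2 0x190→b50/s2 L1-HIT; vc=[]
#3 0x1a1→b52/s4 MISS; vc=[]
#4 0x197→b50/s2 L1-HIT; vc=[]
#5 0x1a2→b52/s4 L1-HIT; vc=[]
#6 0x1a1→b52/s4 L1-HIT; vc=[]
#7 0x57→b10/s2 MISS; vc=[50]
#8 0x1f1→b62/s6 MISS; vc=[50]
#9 0x191→b50/s2 VC-HIT; vc=[10]
#10 0x197→b50/s2 L1-HIT; vc=[10]
#11 0x195→b50/s2 L1-HIT; vc=[10]
#12 0x1a5→b52/s4 L1-HIT; vc=[10]
#13 0x1a3→b52/s4 L1-HIT; vc=[10]
#14 0x1e7→b60/s4 MISS; vc=[10,52]
#15 0x76→b14/s6 MISS; vc=[10,52,62]
#16 0xb6→b22/s6 MISS; vc=[52,62,14]
#17 0x72→b14/s6 VC-HIT; vc=[52,62,22]

OUTCOME = L1-HIT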